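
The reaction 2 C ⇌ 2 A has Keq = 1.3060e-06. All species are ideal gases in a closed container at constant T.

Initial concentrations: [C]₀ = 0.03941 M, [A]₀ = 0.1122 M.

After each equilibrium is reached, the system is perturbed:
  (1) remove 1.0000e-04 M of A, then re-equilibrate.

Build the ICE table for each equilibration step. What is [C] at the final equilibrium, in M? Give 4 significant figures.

Q₀ = 8.105 vs Keq = 1.3060e-06 ⇒ Q>K, reverse
Step 1:
                  C         A
  I         0.03941    0.1122
  C           0.112    -0.112
  E          0.1514 1.7306e-04
  solve Keq expr → x = -0.05601; check Q = 1.3060e-06
Then remove 1.0000e-04 M of A.
Step 2:
                  C         A
  I          0.1514 7.3063e-05
  C       -9.9886e-05 9.9886e-05
  E          0.1513 1.7295e-04
  solve Keq expr → x = 4.9943e-05; check Q = 1.3060e-06

[C]_eq = 0.1513 M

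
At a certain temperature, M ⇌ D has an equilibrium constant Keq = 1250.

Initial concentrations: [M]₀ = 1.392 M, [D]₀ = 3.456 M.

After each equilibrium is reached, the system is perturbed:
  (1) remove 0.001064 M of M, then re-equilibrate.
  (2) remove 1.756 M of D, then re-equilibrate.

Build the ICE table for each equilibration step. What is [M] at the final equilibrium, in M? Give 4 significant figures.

[M]_eq = 0.002471 M

Q₀ = 2.483 vs Keq = 1250 ⇒ Q<K, forward
Step 1:
                    M           D
  Initial       1.392       3.456
  Change       -1.388       1.388
  Equil      0.003875       4.844
  solve Keq expr → x = 1.388; check Q = 1250
Then remove 0.001064 M of M.
Step 2:
                    M           D
  Initial    0.002811       4.844
  Change     0.001063   -0.001063
  Equil      0.003874       4.843
  solve Keq expr → x = -0.001063; check Q = 1250
Then remove 1.756 M of D.
Step 3:
                    M           D
  Initial    0.003874       3.087
  Change    -0.001404    0.001404
  Equil      0.002471       3.088
  solve Keq expr → x = 0.001404; check Q = 1250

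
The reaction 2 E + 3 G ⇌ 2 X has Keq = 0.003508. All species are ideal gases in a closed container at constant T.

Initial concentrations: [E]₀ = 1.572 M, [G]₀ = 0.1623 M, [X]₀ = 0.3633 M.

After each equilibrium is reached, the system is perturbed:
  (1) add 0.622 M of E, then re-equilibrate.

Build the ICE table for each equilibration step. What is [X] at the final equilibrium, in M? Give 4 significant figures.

[X]_eq = 0.06911 M

Q₀ = 12.49 vs Keq = 0.003508 ⇒ Q>K, reverse
Step 1:
                  E         G         X
  I           1.572    0.1623    0.3633
  C          0.3083    0.4625   -0.3083
  E            1.88    0.6248     0.055
  solve Keq expr → x = -0.1542; check Q = 0.003508
Then add 0.622 M of E.
Step 2:
                  E         G         X
  I           2.502    0.6248     0.055
  C        -0.01411  -0.02117   0.01411
  E           2.488    0.6036   0.06911
  solve Keq expr → x = 0.007056; check Q = 0.003508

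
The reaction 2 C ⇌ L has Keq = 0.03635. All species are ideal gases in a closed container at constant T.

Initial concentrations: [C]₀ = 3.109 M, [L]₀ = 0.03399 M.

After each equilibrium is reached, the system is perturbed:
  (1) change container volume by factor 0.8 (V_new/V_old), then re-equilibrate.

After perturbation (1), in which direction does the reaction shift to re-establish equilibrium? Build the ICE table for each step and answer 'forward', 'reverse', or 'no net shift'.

Direction: forward

Q₀ = 0.003516 vs Keq = 0.03635 ⇒ Q<K, forward
Step 1:
                  C         L
  I           3.109   0.03399
  C         -0.4471    0.2236
  E           2.662    0.2576
  solve Keq expr → x = 0.2236; check Q = 0.03635
Then change container volume by factor 0.8 (V_new/V_old).
Step 2:
                  C         L
  I           3.327    0.3219
  C         -0.1091   0.05454
  E           3.218    0.3765
  solve Keq expr → x = 0.05454; check Q = 0.03635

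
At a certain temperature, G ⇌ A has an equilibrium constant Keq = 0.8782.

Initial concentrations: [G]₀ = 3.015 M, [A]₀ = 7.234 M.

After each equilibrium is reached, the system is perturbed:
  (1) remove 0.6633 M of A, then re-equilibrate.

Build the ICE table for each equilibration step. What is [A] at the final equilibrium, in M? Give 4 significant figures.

[A]_eq = 4.482 M

Q₀ = 2.399 vs Keq = 0.8782 ⇒ Q>K, reverse
Step 1:
                  G         A
  Initial     3.015     7.234
  Change      2.442    -2.442
  Equil       5.457     4.792
  solve Keq expr → x = -2.442; check Q = 0.8782
Then remove 0.6633 M of A.
Step 2:
                  G         A
  Initial     5.457     4.129
  Change    -0.3532    0.3532
  Equil       5.104     4.482
  solve Keq expr → x = 0.3532; check Q = 0.8782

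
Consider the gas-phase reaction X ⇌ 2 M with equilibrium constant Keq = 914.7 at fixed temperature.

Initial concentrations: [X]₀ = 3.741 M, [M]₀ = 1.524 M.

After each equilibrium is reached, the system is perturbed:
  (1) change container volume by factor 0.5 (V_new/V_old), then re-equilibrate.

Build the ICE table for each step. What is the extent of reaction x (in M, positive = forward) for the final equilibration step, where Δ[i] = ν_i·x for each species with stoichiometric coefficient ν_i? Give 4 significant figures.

x = -0.1585 M

Q₀ = 0.6208 vs Keq = 914.7 ⇒ Q<K, forward
Step 1:
                  X         M
  I           3.741     1.524
  C          -3.656     7.311
  E         0.08534     8.835
  solve Keq expr → x = 3.656; check Q = 914.7
Then change container volume by factor 0.5 (V_new/V_old).
Step 2:
                  X         M
  I          0.1707     17.67
  C          0.1585   -0.3171
  E          0.3292     17.35
  solve Keq expr → x = -0.1585; check Q = 914.7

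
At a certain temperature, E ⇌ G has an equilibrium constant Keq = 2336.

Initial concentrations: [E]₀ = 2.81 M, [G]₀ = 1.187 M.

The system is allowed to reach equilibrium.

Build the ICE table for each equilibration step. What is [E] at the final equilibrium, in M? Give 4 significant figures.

Q₀ = 0.4224 vs Keq = 2336 ⇒ Q<K, forward
Step 1:
                    E           G
  I              2.81       1.187
  C            -2.808       2.808
  E           0.00171       3.995
  solve Keq expr → x = 2.808; check Q = 2336

[E]_eq = 0.00171 M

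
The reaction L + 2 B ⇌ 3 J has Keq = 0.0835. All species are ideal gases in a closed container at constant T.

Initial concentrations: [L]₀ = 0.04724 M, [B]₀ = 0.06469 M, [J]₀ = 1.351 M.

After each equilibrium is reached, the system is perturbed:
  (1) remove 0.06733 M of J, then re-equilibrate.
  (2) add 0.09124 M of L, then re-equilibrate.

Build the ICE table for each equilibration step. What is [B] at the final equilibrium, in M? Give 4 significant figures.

[B]_eq = 0.7354 M

Q₀ = 1.2473e+04 vs Keq = 0.0835 ⇒ Q>K, reverse
Step 1:
                    L           B           J
  I           0.04724     0.06469       1.351
  C            0.3587      0.7175      -1.076
  E             0.406      0.7822      0.2748
  solve Keq expr → x = -0.3587; check Q = 0.0835
Then remove 0.06733 M of J.
Step 2:
                    L           B           J
  I             0.406      0.7822      0.2074
  C          -0.01823    -0.03645     0.05468
  E            0.3878      0.7457      0.2621
  solve Keq expr → x = 0.01823; check Q = 0.0835
Then add 0.09124 M of L.
Step 3:
                    L           B           J
  I             0.479      0.7457      0.2621
  C         -0.005172    -0.01034     0.01551
  E            0.4738      0.7354      0.2776
  solve Keq expr → x = 0.005172; check Q = 0.0835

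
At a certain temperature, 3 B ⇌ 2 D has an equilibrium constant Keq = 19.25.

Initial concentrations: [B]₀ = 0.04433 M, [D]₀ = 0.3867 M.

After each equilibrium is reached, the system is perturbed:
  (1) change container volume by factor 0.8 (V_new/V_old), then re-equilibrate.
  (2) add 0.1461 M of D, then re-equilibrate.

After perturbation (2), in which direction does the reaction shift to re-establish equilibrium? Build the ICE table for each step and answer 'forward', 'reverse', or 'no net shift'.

Direction: reverse

Q₀ = 1717 vs Keq = 19.25 ⇒ Q>K, reverse
Step 1:
                  B         D
  Initial   0.04433    0.3867
  Change     0.1243  -0.08287
  Equil      0.1686    0.3038
  solve Keq expr → x = -0.04143; check Q = 19.25
Then change container volume by factor 0.8 (V_new/V_old).
Step 2:
                  B         D
  Initial    0.2108    0.3798
  Change    -0.0123  0.008202
  Equil      0.1985     0.388
  solve Keq expr → x = 0.004101; check Q = 19.25
Then add 0.1461 M of D.
Step 3:
                  B         D
  Initial    0.1985    0.5341
  Change    0.03908  -0.02605
  Equil      0.2376     0.508
  solve Keq expr → x = -0.01303; check Q = 19.25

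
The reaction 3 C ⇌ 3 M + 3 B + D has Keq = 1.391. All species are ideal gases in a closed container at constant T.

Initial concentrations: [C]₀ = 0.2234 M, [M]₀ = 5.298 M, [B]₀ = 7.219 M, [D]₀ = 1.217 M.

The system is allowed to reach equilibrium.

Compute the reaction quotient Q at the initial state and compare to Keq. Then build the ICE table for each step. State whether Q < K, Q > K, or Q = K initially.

Q₀ = 6.1067e+06; Q > K (proceeds reverse)

Q₀ = 6.1067e+06 vs Keq = 1.391 ⇒ Q>K, reverse
Step 1:
                   C          M          B          D
  init        0.2234      5.298      7.219      1.217
  Δ            3.286     -3.286     -3.286     -1.095
  eq            3.51      2.012      3.933     0.1215
  solve Keq expr → x = -1.095; check Q = 1.391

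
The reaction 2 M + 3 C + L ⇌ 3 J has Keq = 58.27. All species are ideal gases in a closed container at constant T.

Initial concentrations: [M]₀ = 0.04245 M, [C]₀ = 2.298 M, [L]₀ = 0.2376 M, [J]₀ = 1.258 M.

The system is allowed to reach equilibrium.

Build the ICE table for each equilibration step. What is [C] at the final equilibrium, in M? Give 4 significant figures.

[C]_eq = 2.37 M

Q₀ = 383.2 vs Keq = 58.27 ⇒ Q>K, reverse
Step 1:
                    M           C           L           J
  I           0.04245       2.298      0.2376       1.258
  C           0.04816     0.07225     0.02408    -0.07225
  E           0.09061        2.37      0.2617       1.186
  solve Keq expr → x = -0.02408; check Q = 58.27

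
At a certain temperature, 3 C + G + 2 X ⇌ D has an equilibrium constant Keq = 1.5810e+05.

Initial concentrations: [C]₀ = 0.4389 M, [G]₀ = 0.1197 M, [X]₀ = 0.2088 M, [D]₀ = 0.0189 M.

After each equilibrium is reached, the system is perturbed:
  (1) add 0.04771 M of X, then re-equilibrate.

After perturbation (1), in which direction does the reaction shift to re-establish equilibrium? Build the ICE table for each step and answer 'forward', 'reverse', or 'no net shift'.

Direction: forward

Q₀ = 42.84 vs Keq = 1.5810e+05 ⇒ Q<K, forward
Step 1:
                    C           G           X           D
  I            0.4389      0.1197      0.2088      0.0189
  C           -0.2432    -0.08105     -0.1621     0.08105
  E            0.1957     0.03865      0.0467     0.09995
  solve Keq expr → x = 0.08105; check Q = 1.5810e+05
Then add 0.04771 M of X.
Step 2:
                    C           G           X           D
  I            0.1957     0.03865     0.09441     0.09995
  C          -0.03075    -0.01025     -0.0205     0.01025
  E             0.165      0.0284     0.07391      0.1102
  solve Keq expr → x = 0.01025; check Q = 1.5810e+05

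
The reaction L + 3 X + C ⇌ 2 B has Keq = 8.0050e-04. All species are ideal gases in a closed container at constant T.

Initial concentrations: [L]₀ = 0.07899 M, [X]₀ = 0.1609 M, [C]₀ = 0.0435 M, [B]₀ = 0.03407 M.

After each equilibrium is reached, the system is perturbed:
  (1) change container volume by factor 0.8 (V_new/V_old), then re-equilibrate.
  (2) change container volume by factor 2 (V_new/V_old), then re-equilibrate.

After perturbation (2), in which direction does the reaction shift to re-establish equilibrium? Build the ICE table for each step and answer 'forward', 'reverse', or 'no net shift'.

Direction: reverse

Q₀ = 81.1 vs Keq = 8.0050e-04 ⇒ Q>K, reverse
Step 1:
                    L           X           C           B
  init        0.07899      0.1609      0.0435     0.03407
  Δ           0.01693     0.05079     0.01693    -0.03386
  eq          0.09592      0.2117     0.06043  2.0980e-04
  solve Keq expr → x = -0.01693; check Q = 8.0050e-04
Then change container volume by factor 0.8 (V_new/V_old).
Step 2:
                    L           X           C           B
  init         0.1199      0.2646     0.07554  2.6225e-04
  Δ       -5.1865e-05 -1.5559e-04 -5.1865e-05  1.0373e-04
  eq           0.1198      0.2645     0.07549  3.6598e-04
  solve Keq expr → x = 5.1865e-05; check Q = 8.0050e-04
Then change container volume by factor 2 (V_new/V_old).
Step 3:
                    L           X           C           B
  init        0.05992      0.1322     0.03774  1.8299e-04
  Δ        5.9041e-05  1.7712e-04  5.9041e-05 -1.1808e-04
  eq          0.05998      0.1324      0.0378  6.4910e-05
  solve Keq expr → x = -5.9041e-05; check Q = 8.0050e-04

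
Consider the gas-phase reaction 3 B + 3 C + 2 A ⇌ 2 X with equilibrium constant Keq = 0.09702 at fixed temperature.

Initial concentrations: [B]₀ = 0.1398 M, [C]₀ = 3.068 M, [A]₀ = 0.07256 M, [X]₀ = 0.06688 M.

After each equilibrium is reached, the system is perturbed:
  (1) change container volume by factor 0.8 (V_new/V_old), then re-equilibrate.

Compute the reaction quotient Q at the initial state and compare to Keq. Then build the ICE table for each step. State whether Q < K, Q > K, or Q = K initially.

Q₀ = 10.77 vs Keq = 0.09702 ⇒ Q>K, reverse
Step 1:
                  B         C         A         X
  I          0.1398     3.068   0.07256   0.06688
  C          0.0704    0.0704   0.04694  -0.04694
  E          0.2102     3.138    0.1195   0.01994
  solve Keq expr → x = -0.02347; check Q = 0.09702
Then change container volume by factor 0.8 (V_new/V_old).
Step 2:
                  B         C         A         X
  I          0.2628     3.923    0.1494   0.02493
  C        -0.02073  -0.02073  -0.01382   0.01382
  E           0.242     3.902    0.1355   0.03875
  solve Keq expr → x = 0.006911; check Q = 0.09702

Q₀ = 10.77; Q > K (proceeds reverse)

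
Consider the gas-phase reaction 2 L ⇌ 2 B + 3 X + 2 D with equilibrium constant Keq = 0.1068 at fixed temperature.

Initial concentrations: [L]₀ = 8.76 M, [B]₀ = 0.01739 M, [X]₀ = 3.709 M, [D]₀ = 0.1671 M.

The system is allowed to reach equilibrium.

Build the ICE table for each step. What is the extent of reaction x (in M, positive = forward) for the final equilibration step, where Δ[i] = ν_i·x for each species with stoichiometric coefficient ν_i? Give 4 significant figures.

Q₀ = 5.6145e-06 vs Keq = 0.1068 ⇒ Q<K, forward
Step 1:
                    L           B           X           D
  Initial        8.76     0.01739       3.709      0.1671
  Change      -0.4558      0.4558      0.6837      0.4558
  Equil         8.304      0.4732       4.393      0.6229
  solve Keq expr → x = 0.2279; check Q = 0.1068

x = 0.2279 M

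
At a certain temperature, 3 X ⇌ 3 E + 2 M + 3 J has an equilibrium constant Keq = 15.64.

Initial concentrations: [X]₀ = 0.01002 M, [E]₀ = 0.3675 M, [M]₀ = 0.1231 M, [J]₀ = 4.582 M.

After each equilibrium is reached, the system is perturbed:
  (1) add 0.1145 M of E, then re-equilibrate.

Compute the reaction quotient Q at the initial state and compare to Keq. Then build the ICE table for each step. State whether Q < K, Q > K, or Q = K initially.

Q₀ = 7.1920e+04; Q > K (proceeds reverse)

Q₀ = 7.1920e+04 vs Keq = 15.64 ⇒ Q>K, reverse
Step 1:
                  X         E         M         J
  I         0.01002    0.3675    0.1231     4.582
  C         0.07878  -0.07878  -0.05252  -0.07878
  E          0.0888    0.2887   0.07058     4.503
  solve Keq expr → x = -0.02626; check Q = 15.64
Then add 0.1145 M of E.
Step 2:
                  X         E         M         J
  I          0.0888    0.4032   0.07058     4.503
  C         0.01676  -0.01676  -0.01118  -0.01676
  E          0.1056    0.3865   0.05941     4.486
  solve Keq expr → x = -0.005588; check Q = 15.64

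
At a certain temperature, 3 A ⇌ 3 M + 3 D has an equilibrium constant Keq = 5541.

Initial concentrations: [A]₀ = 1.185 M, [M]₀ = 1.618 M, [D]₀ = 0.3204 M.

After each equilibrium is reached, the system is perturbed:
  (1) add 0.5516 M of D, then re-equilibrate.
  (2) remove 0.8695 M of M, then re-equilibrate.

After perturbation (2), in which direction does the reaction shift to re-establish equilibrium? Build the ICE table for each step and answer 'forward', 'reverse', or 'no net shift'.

Direction: forward

Q₀ = 0.08373 vs Keq = 5541 ⇒ Q<K, forward
Step 1:
                  A         M         D
  init        1.185     1.618    0.3204
  Δ         -0.9915    0.9915    0.9915
  eq         0.1935      2.61     1.312
  solve Keq expr → x = 0.3305; check Q = 5541
Then add 0.5516 M of D.
Step 2:
                  A         M         D
  init       0.1935      2.61     1.864
  Δ         0.06512  -0.06512  -0.06512
  eq         0.2586     2.544     1.798
  solve Keq expr → x = -0.02171; check Q = 5541
Then remove 0.8695 M of M.
Step 3:
                  A         M         D
  init       0.2586     1.675     1.798
  Δ        -0.07361   0.07361   0.07361
  eq          0.185     1.749     1.872
  solve Keq expr → x = 0.02454; check Q = 5541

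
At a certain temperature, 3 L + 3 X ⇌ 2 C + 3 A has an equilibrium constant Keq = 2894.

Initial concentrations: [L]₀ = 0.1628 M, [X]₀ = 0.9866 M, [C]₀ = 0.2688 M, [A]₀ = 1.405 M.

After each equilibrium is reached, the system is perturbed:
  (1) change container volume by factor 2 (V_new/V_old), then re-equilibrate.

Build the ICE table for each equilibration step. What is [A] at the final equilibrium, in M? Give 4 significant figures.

[A]_eq = 0.7486 M

Q₀ = 48.36 vs Keq = 2894 ⇒ Q<K, forward
Step 1:
                   L          X          C          A
  I           0.1628     0.9866     0.2688      1.405
  C          -0.1045    -0.1045    0.06965     0.1045
  E          0.05832     0.8821     0.3385      1.509
  solve Keq expr → x = 0.03483; check Q = 2894
Then change container volume by factor 2 (V_new/V_old).
Step 2:
                   L          X          C          A
  I          0.02916     0.4411     0.1692     0.7547
  C         0.006187   0.006187  -0.004125  -0.006187
  E          0.03535     0.4472     0.1651     0.7486
  solve Keq expr → x = -0.002062; check Q = 2894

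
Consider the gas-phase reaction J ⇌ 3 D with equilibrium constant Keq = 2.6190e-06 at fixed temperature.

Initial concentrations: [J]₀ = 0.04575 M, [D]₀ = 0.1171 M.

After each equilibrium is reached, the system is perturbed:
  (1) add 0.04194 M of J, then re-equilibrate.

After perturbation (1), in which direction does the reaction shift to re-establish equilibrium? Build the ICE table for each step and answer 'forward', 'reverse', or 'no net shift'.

Q₀ = 0.0351 vs Keq = 2.6190e-06 ⇒ Q>K, reverse
Step 1:
                  J         D
  init      0.04575    0.1171
  Δ         0.03703   -0.1111
  eq        0.08278  0.006007
  solve Keq expr → x = -0.03703; check Q = 2.6190e-06
Then add 0.04194 M of J.
Step 2:
                  J         D
  init       0.1247  0.006007
  Δ       -2.9137e-04 8.7412e-04
  eq         0.1244  0.006882
  solve Keq expr → x = 2.9137e-04; check Q = 2.6190e-06

Direction: forward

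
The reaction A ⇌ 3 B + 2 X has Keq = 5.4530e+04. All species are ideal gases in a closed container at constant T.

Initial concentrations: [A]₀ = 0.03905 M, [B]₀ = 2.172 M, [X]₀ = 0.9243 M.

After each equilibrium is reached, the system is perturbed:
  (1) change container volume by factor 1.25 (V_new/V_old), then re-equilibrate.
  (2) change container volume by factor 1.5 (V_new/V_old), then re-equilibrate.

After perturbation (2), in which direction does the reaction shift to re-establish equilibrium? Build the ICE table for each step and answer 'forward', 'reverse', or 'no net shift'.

Q₀ = 224.2 vs Keq = 5.4530e+04 ⇒ Q<K, forward
Step 1:
                    A           B           X
  Initial     0.03905       2.172      0.9243
  Change     -0.03883      0.1165     0.07766
  Equil    2.2065e-04       2.288       1.002
  solve Keq expr → x = 0.03883; check Q = 5.4530e+04
Then change container volume by factor 1.25 (V_new/V_old).
Step 2:
                    A           B           X
  Initial  1.7652e-04       1.831      0.8016
  Change  -1.0414e-04  3.1243e-04  2.0829e-04
  Equil    7.2378e-05       1.831      0.8018
  solve Keq expr → x = 1.0414e-04; check Q = 5.4530e+04
Then change container volume by factor 1.5 (V_new/V_old).
Step 3:
                    A           B           X
  Initial  4.8252e-05       1.221      0.5345
  Change  -3.8715e-05  1.1615e-04  7.7431e-05
  Equil    9.5368e-06       1.221      0.5346
  solve Keq expr → x = 3.8715e-05; check Q = 5.4530e+04

Direction: forward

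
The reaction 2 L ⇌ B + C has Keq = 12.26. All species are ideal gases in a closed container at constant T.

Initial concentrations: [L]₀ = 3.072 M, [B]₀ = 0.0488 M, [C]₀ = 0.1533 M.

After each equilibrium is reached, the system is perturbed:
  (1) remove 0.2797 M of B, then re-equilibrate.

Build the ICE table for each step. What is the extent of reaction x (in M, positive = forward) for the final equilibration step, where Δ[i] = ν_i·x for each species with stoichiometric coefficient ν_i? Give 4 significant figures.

Q₀ = 7.9272e-04 vs Keq = 12.26 ⇒ Q<K, forward
Step 1:
                   L          B          C
  Initial      3.072     0.0488     0.1533
  Change      -2.663      1.332      1.332
  Equil       0.4089       1.38      1.485
  solve Keq expr → x = 1.332; check Q = 12.26
Then remove 0.2797 M of B.
Step 2:
                   L          B          C
  Initial     0.4089      1.101      1.485
  Change    -0.03825    0.01912    0.01912
  Equil       0.3706       1.12      1.504
  solve Keq expr → x = 0.01912; check Q = 12.26

x = 0.01912 M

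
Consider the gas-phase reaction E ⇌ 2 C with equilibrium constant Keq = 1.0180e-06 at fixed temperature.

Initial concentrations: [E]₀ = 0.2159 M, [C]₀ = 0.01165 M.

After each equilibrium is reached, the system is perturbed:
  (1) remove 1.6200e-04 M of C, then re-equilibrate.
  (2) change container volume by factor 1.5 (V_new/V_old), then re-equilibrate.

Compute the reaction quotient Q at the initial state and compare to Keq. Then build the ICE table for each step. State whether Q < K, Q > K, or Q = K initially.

Q₀ = 6.2864e-04 vs Keq = 1.0180e-06 ⇒ Q>K, reverse
Step 1:
                  E         C
  init       0.2159   0.01165
  Δ        0.005588  -0.01118
  eq         0.2215 4.7484e-04
  solve Keq expr → x = -0.005588; check Q = 1.0180e-06
Then remove 1.6200e-04 M of C.
Step 2:
                  E         C
  init       0.2215 3.1284e-04
  Δ       -8.0957e-05 1.6191e-04
  eq         0.2214 4.7475e-04
  solve Keq expr → x = 8.0957e-05; check Q = 1.0180e-06
Then change container volume by factor 1.5 (V_new/V_old).
Step 3:
                  E         C
  init       0.1476 3.1650e-04
  Δ       -3.5543e-05 7.1086e-05
  eq         0.1476 3.8759e-04
  solve Keq expr → x = 3.5543e-05; check Q = 1.0180e-06

Q₀ = 6.2864e-04; Q > K (proceeds reverse)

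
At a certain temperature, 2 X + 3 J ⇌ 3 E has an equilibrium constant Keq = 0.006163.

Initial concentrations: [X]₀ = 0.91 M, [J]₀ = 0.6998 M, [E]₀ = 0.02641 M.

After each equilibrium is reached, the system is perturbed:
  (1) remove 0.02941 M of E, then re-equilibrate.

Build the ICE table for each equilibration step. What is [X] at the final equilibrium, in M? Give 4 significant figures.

[X]_eq = 0.8427 M

Q₀ = 6.4908e-05 vs Keq = 0.006163 ⇒ Q<K, forward
Step 1:
                   X          J          E
  Initial       0.91     0.6998    0.02641
  Change    -0.05119   -0.07679    0.07679
  Equil       0.8588      0.623     0.1032
  solve Keq expr → x = 0.0256; check Q = 0.006163
Then remove 0.02941 M of E.
Step 2:
                   X          J          E
  Initial     0.8588      0.623    0.07379
  Change    -0.01611   -0.02416    0.02416
  Equil       0.8427     0.5988    0.09795
  solve Keq expr → x = 0.008054; check Q = 0.006163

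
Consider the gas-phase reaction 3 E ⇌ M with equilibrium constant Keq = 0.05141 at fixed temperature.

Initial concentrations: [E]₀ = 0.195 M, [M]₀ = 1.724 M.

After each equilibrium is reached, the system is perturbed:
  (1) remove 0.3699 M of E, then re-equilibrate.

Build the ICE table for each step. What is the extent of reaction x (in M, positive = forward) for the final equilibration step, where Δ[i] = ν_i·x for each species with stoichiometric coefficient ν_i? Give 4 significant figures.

Q₀ = 232.5 vs Keq = 0.05141 ⇒ Q>K, reverse
Step 1:
                    E           M
  I             0.195       1.724
  C             2.419     -0.8062
  E             2.614      0.9178
  solve Keq expr → x = -0.8062; check Q = 0.05141
Then remove 0.3699 M of E.
Step 2:
                    E           M
  I             2.244      0.9178
  C            0.2786    -0.09287
  E             2.522      0.8249
  solve Keq expr → x = -0.09287; check Q = 0.05141

x = -0.09287 M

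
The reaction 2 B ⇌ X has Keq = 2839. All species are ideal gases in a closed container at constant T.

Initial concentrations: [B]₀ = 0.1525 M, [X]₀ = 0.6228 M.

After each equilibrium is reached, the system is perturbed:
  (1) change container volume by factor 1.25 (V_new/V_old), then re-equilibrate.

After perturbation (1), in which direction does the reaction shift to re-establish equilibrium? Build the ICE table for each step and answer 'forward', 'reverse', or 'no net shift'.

Q₀ = 26.78 vs Keq = 2839 ⇒ Q<K, forward
Step 1:
                  B         X
  init       0.1525    0.6228
  Δ         -0.1369   0.06845
  eq         0.0156    0.6912
  solve Keq expr → x = 0.06845; check Q = 2839
Then change container volume by factor 1.25 (V_new/V_old).
Step 2:
                  B         X
  init      0.01248     0.553
  Δ        0.001464 -7.3210e-04
  eq        0.01395    0.5523
  solve Keq expr → x = -7.3210e-04; check Q = 2839

Direction: reverse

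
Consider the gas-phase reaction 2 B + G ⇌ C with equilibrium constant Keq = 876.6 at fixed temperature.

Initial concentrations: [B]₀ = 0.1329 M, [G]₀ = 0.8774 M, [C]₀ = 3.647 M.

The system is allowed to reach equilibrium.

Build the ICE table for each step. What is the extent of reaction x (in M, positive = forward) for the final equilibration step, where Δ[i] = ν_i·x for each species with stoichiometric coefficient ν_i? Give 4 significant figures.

x = 0.03124 M

Q₀ = 235.3 vs Keq = 876.6 ⇒ Q<K, forward
Step 1:
                    B           G           C
  I            0.1329      0.8774       3.647
  C          -0.06248    -0.03124     0.03124
  E           0.07042      0.8462       3.678
  solve Keq expr → x = 0.03124; check Q = 876.6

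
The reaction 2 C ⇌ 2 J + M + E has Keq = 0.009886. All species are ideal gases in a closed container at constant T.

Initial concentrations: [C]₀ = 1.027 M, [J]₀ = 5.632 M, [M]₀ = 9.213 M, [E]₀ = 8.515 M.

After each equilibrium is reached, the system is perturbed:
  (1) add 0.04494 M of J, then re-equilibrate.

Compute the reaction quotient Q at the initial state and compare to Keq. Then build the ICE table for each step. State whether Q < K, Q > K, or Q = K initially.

Q₀ = 2359; Q > K (proceeds reverse)

Q₀ = 2359 vs Keq = 0.009886 ⇒ Q>K, reverse
Step 1:
                   C          J          M          E
  I            1.027      5.632      9.213      8.515
  C            5.525     -5.525     -2.763     -2.763
  E            6.552     0.1069       6.45      5.752
  solve Keq expr → x = -2.763; check Q = 0.009886
Then add 0.04494 M of J.
Step 2:
                   C          J          M          E
  I            6.552     0.1519       6.45      5.752
  C          0.04384   -0.04384   -0.02192   -0.02192
  E            6.596     0.1081      6.429      5.731
  solve Keq expr → x = -0.02192; check Q = 0.009886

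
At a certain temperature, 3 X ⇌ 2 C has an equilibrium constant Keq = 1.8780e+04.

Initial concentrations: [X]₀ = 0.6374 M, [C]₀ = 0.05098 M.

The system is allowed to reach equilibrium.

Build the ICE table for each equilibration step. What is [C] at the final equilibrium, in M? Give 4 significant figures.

[C]_eq = 0.4609 M

Q₀ = 0.01004 vs Keq = 1.8780e+04 ⇒ Q<K, forward
Step 1:
                   X          C
  init        0.6374    0.05098
  Δ           -0.615       0.41
  eq         0.02245     0.4609
  solve Keq expr → x = 0.205; check Q = 1.8780e+04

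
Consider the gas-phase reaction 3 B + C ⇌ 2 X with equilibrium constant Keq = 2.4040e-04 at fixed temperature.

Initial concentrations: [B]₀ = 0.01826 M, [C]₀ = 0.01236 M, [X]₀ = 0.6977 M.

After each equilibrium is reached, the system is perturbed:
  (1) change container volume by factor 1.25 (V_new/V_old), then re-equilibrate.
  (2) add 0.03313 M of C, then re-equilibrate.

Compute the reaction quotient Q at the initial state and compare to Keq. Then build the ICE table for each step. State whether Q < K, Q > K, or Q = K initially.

Q₀ = 6.4687e+06 vs Keq = 2.4040e-04 ⇒ Q>K, reverse
Step 1:
                  B         C         X
  I         0.01826   0.01236    0.6977
  C           1.032    0.3439   -0.6877
  E            1.05    0.3562  0.009955
  solve Keq expr → x = -0.3439; check Q = 2.4040e-04
Then change container volume by factor 1.25 (V_new/V_old).
Step 2:
                  B         C         X
  I          0.8399     0.285  0.007964
  C        0.002336 7.7873e-04 -0.001557
  E          0.8422    0.2858  0.006407
  solve Keq expr → x = -7.7873e-04; check Q = 2.4040e-04
Then add 0.03313 M of C.
Step 3:
                  B         C         X
  I          0.8422    0.3189  0.006407
  C       -5.2941e-04 -1.7647e-04 3.5294e-04
  E          0.8417    0.3187  0.006759
  solve Keq expr → x = 1.7647e-04; check Q = 2.4040e-04

Q₀ = 6.4687e+06; Q > K (proceeds reverse)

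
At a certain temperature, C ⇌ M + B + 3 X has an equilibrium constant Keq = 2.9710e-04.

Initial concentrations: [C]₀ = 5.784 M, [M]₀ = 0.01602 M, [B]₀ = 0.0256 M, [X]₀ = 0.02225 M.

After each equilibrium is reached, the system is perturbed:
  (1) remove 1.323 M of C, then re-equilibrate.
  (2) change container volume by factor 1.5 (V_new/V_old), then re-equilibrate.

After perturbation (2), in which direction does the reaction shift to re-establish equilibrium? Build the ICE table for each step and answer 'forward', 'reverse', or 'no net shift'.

Direction: forward

Q₀ = 7.8102e-10 vs Keq = 2.9710e-04 ⇒ Q<K, forward
Step 1:
                   C          M          B          X
  init         5.784    0.01602     0.0256    0.02225
  Δ          -0.1315     0.1315     0.1315     0.3946
  eq           5.652     0.1476     0.1571     0.4168
  solve Keq expr → x = 0.1315; check Q = 2.9710e-04
Then remove 1.323 M of C.
Step 2:
                   C          M          B          X
  init         4.329     0.1476     0.1571     0.4168
  Δ         0.007429  -0.007429  -0.007429   -0.02229
  eq           4.337     0.1401     0.1497     0.3946
  solve Keq expr → x = -0.007429; check Q = 2.9710e-04
Then change container volume by factor 1.5 (V_new/V_old).
Step 3:
                   C          M          B          X
  init         2.891    0.09342     0.0998      0.263
  Δ         -0.03458    0.03458    0.03458     0.1037
  eq           2.857      0.128     0.1344     0.3668
  solve Keq expr → x = 0.03458; check Q = 2.9710e-04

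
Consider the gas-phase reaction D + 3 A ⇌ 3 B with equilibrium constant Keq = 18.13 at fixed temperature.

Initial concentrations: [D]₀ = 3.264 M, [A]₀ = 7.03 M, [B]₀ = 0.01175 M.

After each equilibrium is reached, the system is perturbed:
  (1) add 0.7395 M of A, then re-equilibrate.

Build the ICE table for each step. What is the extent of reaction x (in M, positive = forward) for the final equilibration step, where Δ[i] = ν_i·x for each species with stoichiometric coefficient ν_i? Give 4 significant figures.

Q₀ = 1.4305e-09 vs Keq = 18.13 ⇒ Q<K, forward
Step 1:
                    D           A           B
  I             3.264        7.03     0.01175
  C            -1.758      -5.274       5.274
  E             1.506       1.756       5.286
  solve Keq expr → x = 1.758; check Q = 18.13
Then add 0.7395 M of A.
Step 2:
                    D           A           B
  I             1.506       2.495       5.286
  C            -0.166     -0.4979      0.4979
  E              1.34       1.997       5.784
  solve Keq expr → x = 0.166; check Q = 18.13

x = 0.166 M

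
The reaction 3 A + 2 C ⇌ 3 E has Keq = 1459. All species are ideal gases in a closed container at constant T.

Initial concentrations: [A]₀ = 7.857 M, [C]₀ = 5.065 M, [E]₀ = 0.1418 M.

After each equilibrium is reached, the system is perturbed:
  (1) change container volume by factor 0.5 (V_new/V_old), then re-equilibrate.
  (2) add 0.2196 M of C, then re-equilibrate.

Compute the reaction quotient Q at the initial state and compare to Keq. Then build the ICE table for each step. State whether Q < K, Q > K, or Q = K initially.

Q₀ = 2.2914e-07; Q < K (proceeds forward)

Q₀ = 2.2914e-07 vs Keq = 1459 ⇒ Q<K, forward
Step 1:
                   A          C          E
  Initial      7.857      5.065     0.1418
  Change      -6.863     -4.575      6.863
  Equil       0.9941     0.4897      7.005
  solve Keq expr → x = 2.288; check Q = 1459
Then change container volume by factor 0.5 (V_new/V_old).
Step 2:
                   A          C          E
  Initial      1.988     0.9794      14.01
  Change     -0.3981    -0.2654     0.3981
  Equil         1.59     0.7141      14.41
  solve Keq expr → x = 0.1327; check Q = 1459
Then add 0.2196 M of C.
Step 3:
                   A          C          E
  Initial       1.59     0.9337      14.41
  Change     -0.1452    -0.0968     0.1452
  Equil        1.445     0.8368      14.55
  solve Keq expr → x = 0.0484; check Q = 1459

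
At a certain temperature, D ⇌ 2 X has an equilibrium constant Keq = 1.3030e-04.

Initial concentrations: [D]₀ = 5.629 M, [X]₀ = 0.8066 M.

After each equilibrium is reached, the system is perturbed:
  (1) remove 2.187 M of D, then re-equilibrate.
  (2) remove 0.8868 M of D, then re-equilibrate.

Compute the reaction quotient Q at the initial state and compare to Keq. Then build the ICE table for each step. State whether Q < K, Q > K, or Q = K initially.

Q₀ = 0.1156 vs Keq = 1.3030e-04 ⇒ Q>K, reverse
Step 1:
                   D          X
  I            5.629     0.8066
  C           0.3893    -0.7786
  E            6.018      0.028
  solve Keq expr → x = -0.3893; check Q = 1.3030e-04
Then remove 2.187 M of D.
Step 2:
                   D          X
  I            3.831      0.028
  C         0.002826  -0.005652
  E            3.834    0.02235
  solve Keq expr → x = -0.002826; check Q = 1.3030e-04
Then remove 0.8868 M of D.
Step 3:
                   D          X
  I            2.947    0.02235
  C         0.001375   -0.00275
  E            2.949     0.0196
  solve Keq expr → x = -0.001375; check Q = 1.3030e-04

Q₀ = 0.1156; Q > K (proceeds reverse)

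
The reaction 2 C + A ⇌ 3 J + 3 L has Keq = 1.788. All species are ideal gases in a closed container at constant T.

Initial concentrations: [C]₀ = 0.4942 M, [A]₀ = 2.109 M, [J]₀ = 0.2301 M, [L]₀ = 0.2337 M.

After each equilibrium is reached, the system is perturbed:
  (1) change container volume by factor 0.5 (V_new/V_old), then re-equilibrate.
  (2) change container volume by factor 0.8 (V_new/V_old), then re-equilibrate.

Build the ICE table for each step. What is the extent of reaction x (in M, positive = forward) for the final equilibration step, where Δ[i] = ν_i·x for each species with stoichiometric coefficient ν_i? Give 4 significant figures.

Q₀ = 3.0189e-04 vs Keq = 1.788 ⇒ Q<K, forward
Step 1:
                   C          A          J          L
  I           0.4942      2.109     0.2301     0.2337
  C          -0.3114    -0.1557     0.4671     0.4671
  E           0.1828      1.953     0.6972     0.7008
  solve Keq expr → x = 0.1557; check Q = 1.788
Then change container volume by factor 0.5 (V_new/V_old).
Step 2:
                   C          A          J          L
  I           0.3656      3.907      1.394      1.402
  C           0.1773    0.08866     -0.266     -0.266
  E           0.5429      3.995      1.129      1.136
  solve Keq expr → x = -0.08866; check Q = 1.788
Then change container volume by factor 0.8 (V_new/V_old).
Step 3:
                   C          A          J          L
  I           0.6786      4.994      1.411       1.42
  C          0.07037    0.03518    -0.1055    -0.1055
  E           0.7489      5.029      1.305      1.314
  solve Keq expr → x = -0.03518; check Q = 1.788

x = -0.03518 M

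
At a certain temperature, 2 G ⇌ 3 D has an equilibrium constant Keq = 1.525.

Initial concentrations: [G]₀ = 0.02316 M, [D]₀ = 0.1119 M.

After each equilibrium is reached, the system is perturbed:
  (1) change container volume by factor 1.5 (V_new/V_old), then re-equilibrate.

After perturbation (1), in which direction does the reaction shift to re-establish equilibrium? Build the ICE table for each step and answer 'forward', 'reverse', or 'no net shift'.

Q₀ = 2.612 vs Keq = 1.525 ⇒ Q>K, reverse
Step 1:
                   G          D
  Initial    0.02316     0.1119
  Change    0.004469  -0.006704
  Equil      0.02763     0.1052
  solve Keq expr → x = -0.002235; check Q = 1.525
Then change container volume by factor 1.5 (V_new/V_old).
Step 2:
                   G          D
  Initial    0.01842    0.07013
  Change   -0.002271   0.003407
  Equil      0.01615    0.07354
  solve Keq expr → x = 0.001136; check Q = 1.525

Direction: forward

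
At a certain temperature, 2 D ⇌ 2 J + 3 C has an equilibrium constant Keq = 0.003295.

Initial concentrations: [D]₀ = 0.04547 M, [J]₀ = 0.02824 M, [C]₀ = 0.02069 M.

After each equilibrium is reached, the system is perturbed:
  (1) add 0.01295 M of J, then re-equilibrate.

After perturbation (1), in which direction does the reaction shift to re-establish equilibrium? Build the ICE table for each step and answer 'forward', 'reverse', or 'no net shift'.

Direction: reverse

Q₀ = 3.4163e-06 vs Keq = 0.003295 ⇒ Q<K, forward
Step 1:
                   D          J          C
  init       0.04547    0.02824    0.02069
  Δ         -0.02914    0.02914     0.0437
  eq         0.01633    0.05738    0.06439
  solve Keq expr → x = 0.01457; check Q = 0.003295
Then add 0.01295 M of J.
Step 2:
                   D          J          C
  init       0.01633    0.07033    0.06439
  Δ         0.001883  -0.001883  -0.002824
  eq         0.01822    0.06844    0.06157
  solve Keq expr → x = -9.4143e-04; check Q = 0.003295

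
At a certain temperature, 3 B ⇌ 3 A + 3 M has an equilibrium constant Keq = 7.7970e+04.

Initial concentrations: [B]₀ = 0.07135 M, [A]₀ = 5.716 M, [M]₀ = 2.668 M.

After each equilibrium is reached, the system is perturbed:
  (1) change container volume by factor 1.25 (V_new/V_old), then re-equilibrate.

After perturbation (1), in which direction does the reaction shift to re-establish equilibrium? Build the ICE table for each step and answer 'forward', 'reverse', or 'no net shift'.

Q₀ = 9.7645e+06 vs Keq = 7.7970e+04 ⇒ Q>K, reverse
Step 1:
                   B          A          M
  Initial    0.07135      5.716      2.668
  Change      0.2399    -0.2399    -0.2399
  Equil       0.3112      5.476      2.428
  solve Keq expr → x = -0.07996; check Q = 7.7970e+04
Then change container volume by factor 1.25 (V_new/V_old).
Step 2:
                   B          A          M
  Initial      0.249      4.381      1.942
  Change    -0.04334    0.04334    0.04334
  Equil       0.2057      4.424      1.986
  solve Keq expr → x = 0.01445; check Q = 7.7970e+04

Direction: forward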